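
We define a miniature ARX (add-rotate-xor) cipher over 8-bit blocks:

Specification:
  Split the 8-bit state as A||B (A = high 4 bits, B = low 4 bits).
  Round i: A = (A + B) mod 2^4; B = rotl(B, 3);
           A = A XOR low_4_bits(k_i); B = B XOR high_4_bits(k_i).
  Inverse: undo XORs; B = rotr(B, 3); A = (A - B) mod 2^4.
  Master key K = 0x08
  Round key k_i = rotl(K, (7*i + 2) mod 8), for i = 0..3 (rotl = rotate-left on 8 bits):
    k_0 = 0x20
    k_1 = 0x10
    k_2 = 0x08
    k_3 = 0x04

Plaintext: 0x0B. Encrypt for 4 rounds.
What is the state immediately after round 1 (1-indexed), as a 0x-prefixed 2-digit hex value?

0xBF

s_0 = plaintext = 0x0B
s_1 = Round(s_0, k_0) = 0xBF
s_2 = Round(s_1, k_1) = 0xAE
s_3 = Round(s_2, k_2) = 0x07
s_4 = Round(s_3, k_3) = 0x3B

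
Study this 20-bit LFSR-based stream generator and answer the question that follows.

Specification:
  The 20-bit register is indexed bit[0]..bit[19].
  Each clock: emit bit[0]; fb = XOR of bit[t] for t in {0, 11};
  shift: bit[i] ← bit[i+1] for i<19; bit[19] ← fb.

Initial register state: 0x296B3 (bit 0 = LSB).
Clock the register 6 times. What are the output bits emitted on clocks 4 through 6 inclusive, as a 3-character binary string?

011

reg_0 = 0x296B3
clock 1: out=1, reg = 0x94B59
clock 2: out=1, reg = 0x4A5AC
clock 3: out=0, reg = 0x252D6
clock 4: out=0, reg = 0x1296B
clock 5: out=1, reg = 0x094B5
clock 6: out=1, reg = 0x84A5A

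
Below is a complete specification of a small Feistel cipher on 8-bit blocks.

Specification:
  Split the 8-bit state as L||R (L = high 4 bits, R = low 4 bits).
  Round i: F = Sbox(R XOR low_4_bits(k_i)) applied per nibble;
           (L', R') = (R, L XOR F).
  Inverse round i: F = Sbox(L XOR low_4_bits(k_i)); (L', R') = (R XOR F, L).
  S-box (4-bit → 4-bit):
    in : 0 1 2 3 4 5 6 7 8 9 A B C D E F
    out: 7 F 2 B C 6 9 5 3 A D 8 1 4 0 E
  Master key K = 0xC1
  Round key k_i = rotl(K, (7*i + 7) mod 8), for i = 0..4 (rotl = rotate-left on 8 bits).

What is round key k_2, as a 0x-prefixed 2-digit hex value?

K = 0xC1
k_0 = rotl(K, (7*0+7) mod 8) = rotl(K, 7) = 0xE0
k_1 = rotl(K, (7*1+7) mod 8) = rotl(K, 6) = 0x70
k_2 = rotl(K, (7*2+7) mod 8) = rotl(K, 5) = 0x38

0x38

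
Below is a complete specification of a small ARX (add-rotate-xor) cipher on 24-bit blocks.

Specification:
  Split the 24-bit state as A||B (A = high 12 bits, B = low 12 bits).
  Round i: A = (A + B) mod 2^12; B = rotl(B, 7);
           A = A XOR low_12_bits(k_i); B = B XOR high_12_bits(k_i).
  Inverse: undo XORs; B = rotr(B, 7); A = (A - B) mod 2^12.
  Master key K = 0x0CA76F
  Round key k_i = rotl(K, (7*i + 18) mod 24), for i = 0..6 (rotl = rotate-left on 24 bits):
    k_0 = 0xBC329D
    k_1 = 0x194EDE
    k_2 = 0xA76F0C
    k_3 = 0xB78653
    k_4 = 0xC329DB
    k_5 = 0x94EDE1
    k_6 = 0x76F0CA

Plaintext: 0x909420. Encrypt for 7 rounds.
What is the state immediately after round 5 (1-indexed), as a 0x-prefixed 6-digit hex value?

s_0 = plaintext = 0x909420
s_1 = Round(s_0, k_0) = 0xFB4BE2
s_2 = Round(s_1, k_1) = 0x5480CB
s_3 = Round(s_2, k_2) = 0x91FFF0
s_4 = Round(s_3, k_3) = 0xF5C307
s_5 = Round(s_4, k_4) = 0xBB8FAA
s_6 = Round(s_5, k_5) = 0x683C33
s_7 = Round(s_6, k_6) = 0x27CE8E

0xBB8FAA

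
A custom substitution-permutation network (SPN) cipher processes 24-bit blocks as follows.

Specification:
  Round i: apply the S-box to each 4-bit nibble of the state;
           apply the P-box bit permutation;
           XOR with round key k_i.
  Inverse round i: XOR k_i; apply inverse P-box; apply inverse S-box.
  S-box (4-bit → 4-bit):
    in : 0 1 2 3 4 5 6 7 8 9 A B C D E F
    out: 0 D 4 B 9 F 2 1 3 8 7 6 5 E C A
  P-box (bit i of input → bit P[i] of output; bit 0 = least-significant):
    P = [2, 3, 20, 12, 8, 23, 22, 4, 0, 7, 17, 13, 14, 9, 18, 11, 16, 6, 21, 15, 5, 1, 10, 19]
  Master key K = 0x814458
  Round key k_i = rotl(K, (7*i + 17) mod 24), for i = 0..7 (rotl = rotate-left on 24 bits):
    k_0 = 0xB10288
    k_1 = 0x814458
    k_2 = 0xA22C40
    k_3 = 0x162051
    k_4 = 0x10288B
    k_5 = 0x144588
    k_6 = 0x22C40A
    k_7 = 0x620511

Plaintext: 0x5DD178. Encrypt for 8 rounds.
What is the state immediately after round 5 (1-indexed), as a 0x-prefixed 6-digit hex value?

s_0 = plaintext = 0x5DD178
s_1 = Round(s_0, k_0) = 0x9FADE7
s_2 = Round(s_1, k_1) = 0xCFA68C
s_3 = Round(s_2, k_2) = 0x36EBA4
s_4 = Round(s_3, k_3) = 0xD839B7
s_5 = Round(s_4, k_4) = 0xD946CD
s_6 = Round(s_5, k_5) = 0x4C9802
s_7 = Round(s_6, k_6) = 0x1BCCAB
s_8 = Round(s_7, k_7) = 0x9C4078

0xD946CD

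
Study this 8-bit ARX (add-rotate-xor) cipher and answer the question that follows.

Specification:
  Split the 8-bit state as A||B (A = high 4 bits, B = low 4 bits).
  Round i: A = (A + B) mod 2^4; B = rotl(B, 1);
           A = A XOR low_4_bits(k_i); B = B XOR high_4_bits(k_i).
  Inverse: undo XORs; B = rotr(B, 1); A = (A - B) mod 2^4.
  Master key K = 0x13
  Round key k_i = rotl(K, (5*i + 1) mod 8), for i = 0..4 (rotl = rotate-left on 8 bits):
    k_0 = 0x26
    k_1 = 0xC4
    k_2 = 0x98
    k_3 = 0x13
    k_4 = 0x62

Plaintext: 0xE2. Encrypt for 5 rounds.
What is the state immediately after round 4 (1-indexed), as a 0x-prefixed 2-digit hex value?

s_0 = plaintext = 0xE2
s_1 = Round(s_0, k_0) = 0x66
s_2 = Round(s_1, k_1) = 0x80
s_3 = Round(s_2, k_2) = 0x09
s_4 = Round(s_3, k_3) = 0xA2
s_5 = Round(s_4, k_4) = 0xE2

0xA2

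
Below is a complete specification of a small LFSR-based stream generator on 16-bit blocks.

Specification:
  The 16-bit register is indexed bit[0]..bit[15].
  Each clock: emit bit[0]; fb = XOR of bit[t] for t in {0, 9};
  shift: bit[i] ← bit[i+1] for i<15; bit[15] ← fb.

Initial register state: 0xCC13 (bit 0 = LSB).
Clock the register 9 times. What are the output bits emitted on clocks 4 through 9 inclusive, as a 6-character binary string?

reg_0 = 0xCC13
clock 1: out=1, reg = 0xE609
clock 2: out=1, reg = 0x7304
clock 3: out=0, reg = 0xB982
clock 4: out=0, reg = 0x5CC1
clock 5: out=1, reg = 0xAE60
clock 6: out=0, reg = 0xD730
clock 7: out=0, reg = 0xEB98
clock 8: out=0, reg = 0xF5CC
clock 9: out=0, reg = 0x7AE6

010000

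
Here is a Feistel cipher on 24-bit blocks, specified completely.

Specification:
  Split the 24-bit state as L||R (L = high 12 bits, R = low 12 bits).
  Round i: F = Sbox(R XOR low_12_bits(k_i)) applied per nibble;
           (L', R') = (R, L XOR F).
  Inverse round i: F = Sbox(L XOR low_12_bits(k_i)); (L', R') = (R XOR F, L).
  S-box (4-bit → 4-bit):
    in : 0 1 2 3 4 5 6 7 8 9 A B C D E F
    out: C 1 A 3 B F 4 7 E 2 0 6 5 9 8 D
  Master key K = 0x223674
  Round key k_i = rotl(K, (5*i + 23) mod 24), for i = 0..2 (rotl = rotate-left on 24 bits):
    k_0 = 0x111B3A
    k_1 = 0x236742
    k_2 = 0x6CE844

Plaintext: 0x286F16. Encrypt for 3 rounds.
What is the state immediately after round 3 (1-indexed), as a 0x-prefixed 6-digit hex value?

s_0 = plaintext = 0x286F16
s_1 = Round(s_0, k_0) = 0xF16923
s_2 = Round(s_1, k_1) = 0x923757
s_3 = Round(s_2, k_2) = 0x757430

0x757430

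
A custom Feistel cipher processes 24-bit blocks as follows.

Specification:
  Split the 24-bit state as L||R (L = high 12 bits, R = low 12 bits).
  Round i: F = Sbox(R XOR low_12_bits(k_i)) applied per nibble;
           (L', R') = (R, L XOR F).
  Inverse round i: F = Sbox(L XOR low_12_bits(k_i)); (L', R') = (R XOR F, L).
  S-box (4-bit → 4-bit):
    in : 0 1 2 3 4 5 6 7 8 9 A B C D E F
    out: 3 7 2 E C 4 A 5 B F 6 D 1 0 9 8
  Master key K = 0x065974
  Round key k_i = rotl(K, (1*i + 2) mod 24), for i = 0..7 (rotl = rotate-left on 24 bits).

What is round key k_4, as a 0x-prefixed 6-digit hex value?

K = 0x065974
k_0 = rotl(K, (1*0+2) mod 24) = rotl(K, 2) = 0x1965D0
k_1 = rotl(K, (1*1+2) mod 24) = rotl(K, 3) = 0x32CBA0
k_2 = rotl(K, (1*2+2) mod 24) = rotl(K, 4) = 0x659740
k_3 = rotl(K, (1*3+2) mod 24) = rotl(K, 5) = 0xCB2E80
k_4 = rotl(K, (1*4+2) mod 24) = rotl(K, 6) = 0x965D01

0x965D01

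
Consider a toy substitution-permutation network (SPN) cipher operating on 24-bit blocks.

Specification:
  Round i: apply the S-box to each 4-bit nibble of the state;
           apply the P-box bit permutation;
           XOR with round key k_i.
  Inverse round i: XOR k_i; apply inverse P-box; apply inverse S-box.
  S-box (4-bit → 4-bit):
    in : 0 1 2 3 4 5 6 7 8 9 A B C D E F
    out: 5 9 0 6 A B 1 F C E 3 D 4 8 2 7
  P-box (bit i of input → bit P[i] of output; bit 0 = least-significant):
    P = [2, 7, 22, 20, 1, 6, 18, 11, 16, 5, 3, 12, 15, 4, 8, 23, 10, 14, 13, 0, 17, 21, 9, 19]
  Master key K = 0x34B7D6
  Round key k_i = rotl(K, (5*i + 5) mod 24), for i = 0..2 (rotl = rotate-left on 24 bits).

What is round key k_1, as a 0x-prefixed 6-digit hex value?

0xDF58D2

K = 0x34B7D6
k_0 = rotl(K, (5*0+5) mod 24) = rotl(K, 5) = 0x96FAC6
k_1 = rotl(K, (5*1+5) mod 24) = rotl(K, 10) = 0xDF58D2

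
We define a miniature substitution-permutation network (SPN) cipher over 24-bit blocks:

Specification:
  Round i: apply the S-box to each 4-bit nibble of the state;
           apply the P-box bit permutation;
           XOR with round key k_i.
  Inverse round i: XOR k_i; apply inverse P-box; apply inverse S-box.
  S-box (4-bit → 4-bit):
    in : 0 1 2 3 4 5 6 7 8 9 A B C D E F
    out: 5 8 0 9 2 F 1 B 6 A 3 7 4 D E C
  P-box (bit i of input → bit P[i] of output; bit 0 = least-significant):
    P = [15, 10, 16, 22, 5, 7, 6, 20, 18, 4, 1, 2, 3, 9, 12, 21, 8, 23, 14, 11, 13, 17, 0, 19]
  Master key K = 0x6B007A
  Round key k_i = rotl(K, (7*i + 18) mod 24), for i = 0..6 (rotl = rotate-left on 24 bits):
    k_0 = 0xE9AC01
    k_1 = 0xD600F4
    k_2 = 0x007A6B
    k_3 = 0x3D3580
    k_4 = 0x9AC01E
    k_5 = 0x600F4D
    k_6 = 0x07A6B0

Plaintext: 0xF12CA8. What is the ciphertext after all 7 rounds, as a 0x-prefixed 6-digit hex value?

s_0 = plaintext = 0xF12CA8
s_1 = Round(s_0, k_0) = 0xE0A0A2
s_2 = Round(s_1, k_1) = 0xD8435F
s_3 = Round(s_2, k_2) = 0xDD188E
s_4 = Round(s_3, k_3) = 0x545853
s_5 = Round(s_4, k_4) = 0x6072E5
s_6 = Round(s_5, k_5) = 0x11E885
s_7 = Round(s_6, k_6) = 0x6E3862

0x6E3862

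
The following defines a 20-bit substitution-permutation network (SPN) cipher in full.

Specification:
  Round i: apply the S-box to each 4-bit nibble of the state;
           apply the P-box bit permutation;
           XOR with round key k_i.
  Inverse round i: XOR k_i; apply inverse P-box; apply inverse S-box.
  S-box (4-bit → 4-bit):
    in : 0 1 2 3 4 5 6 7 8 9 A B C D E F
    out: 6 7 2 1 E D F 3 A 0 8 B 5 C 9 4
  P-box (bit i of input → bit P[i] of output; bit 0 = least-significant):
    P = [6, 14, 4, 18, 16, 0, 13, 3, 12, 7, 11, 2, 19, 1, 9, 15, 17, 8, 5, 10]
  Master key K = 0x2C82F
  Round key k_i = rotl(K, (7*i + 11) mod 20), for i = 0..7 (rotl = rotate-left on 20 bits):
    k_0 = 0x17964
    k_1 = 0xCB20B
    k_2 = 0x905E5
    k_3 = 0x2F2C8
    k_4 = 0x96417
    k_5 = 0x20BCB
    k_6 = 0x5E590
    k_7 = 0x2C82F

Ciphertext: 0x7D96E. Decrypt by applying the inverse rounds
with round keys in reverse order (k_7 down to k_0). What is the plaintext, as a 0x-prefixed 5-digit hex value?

0x08DF3

s_0 = ciphertext = 0x7D96E
s_1 = InvRound(s_0, k_7) = 0x2937E
s_2 = InvRound(s_1, k_6) = 0x50B5B
s_3 = InvRound(s_2, k_5) = 0x3923D
s_4 = InvRound(s_3, k_4) = 0x563D2
s_5 = InvRound(s_4, k_3) = 0x783ED
s_6 = InvRound(s_5, k_2) = 0xE59AA
s_7 = InvRound(s_6, k_1) = 0x1D002
s_8 = InvRound(s_7, k_0) = 0x08DF3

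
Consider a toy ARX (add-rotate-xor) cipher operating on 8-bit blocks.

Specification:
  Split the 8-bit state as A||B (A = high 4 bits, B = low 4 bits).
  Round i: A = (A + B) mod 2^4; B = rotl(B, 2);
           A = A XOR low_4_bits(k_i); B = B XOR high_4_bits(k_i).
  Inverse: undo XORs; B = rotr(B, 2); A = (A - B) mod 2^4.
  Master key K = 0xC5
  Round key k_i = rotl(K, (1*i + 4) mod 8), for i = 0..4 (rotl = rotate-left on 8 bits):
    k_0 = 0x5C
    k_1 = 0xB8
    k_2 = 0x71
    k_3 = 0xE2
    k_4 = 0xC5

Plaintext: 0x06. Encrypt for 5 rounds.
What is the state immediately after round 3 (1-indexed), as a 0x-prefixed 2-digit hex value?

s_0 = plaintext = 0x06
s_1 = Round(s_0, k_0) = 0xAC
s_2 = Round(s_1, k_1) = 0xE8
s_3 = Round(s_2, k_2) = 0x75
s_4 = Round(s_3, k_3) = 0xEB
s_5 = Round(s_4, k_4) = 0xC2

0x75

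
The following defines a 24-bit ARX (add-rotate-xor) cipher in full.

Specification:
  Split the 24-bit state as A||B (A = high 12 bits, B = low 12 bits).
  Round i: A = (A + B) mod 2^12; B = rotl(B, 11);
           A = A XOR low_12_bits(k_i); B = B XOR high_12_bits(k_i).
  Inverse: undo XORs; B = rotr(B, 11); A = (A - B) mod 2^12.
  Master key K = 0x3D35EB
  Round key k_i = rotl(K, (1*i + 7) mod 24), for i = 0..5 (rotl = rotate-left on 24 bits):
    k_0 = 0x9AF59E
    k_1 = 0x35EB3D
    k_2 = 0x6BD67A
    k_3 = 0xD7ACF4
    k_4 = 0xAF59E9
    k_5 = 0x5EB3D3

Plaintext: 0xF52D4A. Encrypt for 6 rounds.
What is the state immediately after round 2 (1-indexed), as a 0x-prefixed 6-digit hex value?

s_0 = plaintext = 0xF52D4A
s_1 = Round(s_0, k_0) = 0x902F0A
s_2 = Round(s_1, k_1) = 0x3314DB
s_3 = Round(s_2, k_2) = 0xE76CD0
s_4 = Round(s_3, k_3) = 0x7B2B12
s_5 = Round(s_4, k_4) = 0xB2DF7C
s_6 = Round(s_5, k_5) = 0x97A255

0x3314DB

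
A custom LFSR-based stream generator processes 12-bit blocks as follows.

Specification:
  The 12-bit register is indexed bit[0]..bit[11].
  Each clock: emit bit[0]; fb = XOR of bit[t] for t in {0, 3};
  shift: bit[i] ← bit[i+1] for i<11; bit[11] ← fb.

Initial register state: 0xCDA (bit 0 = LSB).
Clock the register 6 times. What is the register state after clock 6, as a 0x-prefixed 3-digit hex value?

0x073

reg_0 = 0xCDA
clock 1: out=0, reg = 0xE6D
clock 2: out=1, reg = 0x736
clock 3: out=0, reg = 0x39B
clock 4: out=1, reg = 0x1CD
clock 5: out=1, reg = 0x0E6
clock 6: out=0, reg = 0x073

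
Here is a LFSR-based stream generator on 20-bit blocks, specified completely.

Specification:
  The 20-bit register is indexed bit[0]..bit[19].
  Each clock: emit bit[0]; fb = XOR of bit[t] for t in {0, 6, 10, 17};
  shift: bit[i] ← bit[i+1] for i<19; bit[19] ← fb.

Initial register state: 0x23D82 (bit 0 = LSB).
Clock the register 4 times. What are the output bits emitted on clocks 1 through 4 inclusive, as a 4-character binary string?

reg_0 = 0x23D82
clock 1: out=0, reg = 0x11EC1
clock 2: out=1, reg = 0x88F60
clock 3: out=0, reg = 0x447B0
clock 4: out=0, reg = 0xA23D8

0100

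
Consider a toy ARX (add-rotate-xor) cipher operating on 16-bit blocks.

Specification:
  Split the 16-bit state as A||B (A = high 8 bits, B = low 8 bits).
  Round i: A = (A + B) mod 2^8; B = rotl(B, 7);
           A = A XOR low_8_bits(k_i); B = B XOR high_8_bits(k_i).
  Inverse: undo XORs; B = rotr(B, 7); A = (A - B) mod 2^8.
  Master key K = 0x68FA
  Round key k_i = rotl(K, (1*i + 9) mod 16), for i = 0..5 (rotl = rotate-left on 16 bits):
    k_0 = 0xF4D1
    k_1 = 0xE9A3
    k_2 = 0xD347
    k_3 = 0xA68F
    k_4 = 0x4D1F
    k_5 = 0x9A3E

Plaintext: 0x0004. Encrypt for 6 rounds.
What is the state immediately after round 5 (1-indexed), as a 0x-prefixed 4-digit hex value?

s_0 = plaintext = 0x0004
s_1 = Round(s_0, k_0) = 0xD5F6
s_2 = Round(s_1, k_1) = 0x6892
s_3 = Round(s_2, k_2) = 0xBD9A
s_4 = Round(s_3, k_3) = 0xD8EB
s_5 = Round(s_4, k_4) = 0xDCB8
s_6 = Round(s_5, k_5) = 0xAAC6

0xDCB8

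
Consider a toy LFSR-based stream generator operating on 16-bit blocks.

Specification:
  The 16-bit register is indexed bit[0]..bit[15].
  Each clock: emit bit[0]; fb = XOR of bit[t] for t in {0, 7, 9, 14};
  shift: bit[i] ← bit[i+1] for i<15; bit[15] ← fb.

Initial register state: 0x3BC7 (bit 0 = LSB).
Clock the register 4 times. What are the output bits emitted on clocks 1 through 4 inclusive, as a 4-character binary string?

reg_0 = 0x3BC7
clock 1: out=1, reg = 0x9DE3
clock 2: out=1, reg = 0x4EF1
clock 3: out=1, reg = 0x2778
clock 4: out=0, reg = 0x93BC

1110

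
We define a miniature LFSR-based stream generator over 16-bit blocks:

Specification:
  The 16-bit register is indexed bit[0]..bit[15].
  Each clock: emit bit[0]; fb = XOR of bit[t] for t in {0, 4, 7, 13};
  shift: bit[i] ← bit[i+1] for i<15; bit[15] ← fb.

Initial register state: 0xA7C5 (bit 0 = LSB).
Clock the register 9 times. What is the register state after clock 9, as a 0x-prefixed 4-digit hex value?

0xD5D3

reg_0 = 0xA7C5
clock 1: out=1, reg = 0xD3E2
clock 2: out=0, reg = 0xE9F1
clock 3: out=1, reg = 0x74F8
clock 4: out=0, reg = 0xBA7C
clock 5: out=0, reg = 0x5D3E
clock 6: out=0, reg = 0xAE9F
clock 7: out=1, reg = 0x574F
clock 8: out=1, reg = 0xABA7
clock 9: out=1, reg = 0xD5D3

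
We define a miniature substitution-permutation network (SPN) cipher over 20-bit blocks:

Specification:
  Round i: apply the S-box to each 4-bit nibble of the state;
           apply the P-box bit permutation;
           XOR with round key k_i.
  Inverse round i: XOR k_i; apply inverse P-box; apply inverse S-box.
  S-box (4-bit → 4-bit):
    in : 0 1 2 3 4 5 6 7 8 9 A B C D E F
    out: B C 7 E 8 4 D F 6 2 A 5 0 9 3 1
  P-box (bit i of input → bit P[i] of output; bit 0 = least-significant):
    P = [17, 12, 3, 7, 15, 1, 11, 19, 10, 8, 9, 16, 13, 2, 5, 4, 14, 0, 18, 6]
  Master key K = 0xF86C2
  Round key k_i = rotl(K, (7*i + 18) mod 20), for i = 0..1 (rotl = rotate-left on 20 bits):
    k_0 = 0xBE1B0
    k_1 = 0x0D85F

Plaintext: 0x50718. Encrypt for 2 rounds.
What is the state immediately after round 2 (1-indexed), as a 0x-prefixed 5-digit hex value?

0xCBD0D

s_0 = plaintext = 0x50718
s_1 = Round(s_0, k_0) = 0x6DEAC
s_2 = Round(s_1, k_1) = 0xCBD0D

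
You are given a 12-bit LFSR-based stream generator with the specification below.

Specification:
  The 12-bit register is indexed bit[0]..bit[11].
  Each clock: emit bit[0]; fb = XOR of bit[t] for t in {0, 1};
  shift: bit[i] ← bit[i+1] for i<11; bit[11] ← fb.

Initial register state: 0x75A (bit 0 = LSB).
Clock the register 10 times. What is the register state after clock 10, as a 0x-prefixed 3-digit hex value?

reg_0 = 0x75A
clock 1: out=0, reg = 0xBAD
clock 2: out=1, reg = 0xDD6
clock 3: out=0, reg = 0xEEB
clock 4: out=1, reg = 0x775
clock 5: out=1, reg = 0xBBA
clock 6: out=0, reg = 0xDDD
clock 7: out=1, reg = 0xEEE
clock 8: out=0, reg = 0xF77
clock 9: out=1, reg = 0x7BB
clock 10: out=1, reg = 0x3DD

0x3DD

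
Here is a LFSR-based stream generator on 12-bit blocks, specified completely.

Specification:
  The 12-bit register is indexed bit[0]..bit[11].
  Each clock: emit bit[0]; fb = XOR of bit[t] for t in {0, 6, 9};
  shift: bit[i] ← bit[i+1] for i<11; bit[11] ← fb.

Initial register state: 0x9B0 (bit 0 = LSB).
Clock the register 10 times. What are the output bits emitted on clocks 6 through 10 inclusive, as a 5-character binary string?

reg_0 = 0x9B0
clock 1: out=0, reg = 0x4D8
clock 2: out=0, reg = 0xA6C
clock 3: out=0, reg = 0x536
clock 4: out=0, reg = 0x29B
clock 5: out=1, reg = 0x14D
clock 6: out=1, reg = 0x0A6
clock 7: out=0, reg = 0x053
clock 8: out=1, reg = 0x029
clock 9: out=1, reg = 0x814
clock 10: out=0, reg = 0x40A

10110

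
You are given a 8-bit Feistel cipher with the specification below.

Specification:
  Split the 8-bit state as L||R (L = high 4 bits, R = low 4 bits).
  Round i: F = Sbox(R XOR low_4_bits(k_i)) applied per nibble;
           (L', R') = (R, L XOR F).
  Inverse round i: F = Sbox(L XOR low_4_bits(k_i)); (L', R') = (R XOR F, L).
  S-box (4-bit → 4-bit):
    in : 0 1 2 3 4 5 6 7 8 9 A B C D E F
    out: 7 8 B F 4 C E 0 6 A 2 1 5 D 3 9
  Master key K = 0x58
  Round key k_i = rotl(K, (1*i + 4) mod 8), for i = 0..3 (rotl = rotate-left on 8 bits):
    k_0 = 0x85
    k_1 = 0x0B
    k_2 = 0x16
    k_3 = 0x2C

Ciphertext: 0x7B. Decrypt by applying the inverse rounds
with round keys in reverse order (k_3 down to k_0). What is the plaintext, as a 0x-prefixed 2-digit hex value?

0xE0

s_0 = ciphertext = 0x7B
s_1 = InvRound(s_0, k_3) = 0xA7
s_2 = InvRound(s_1, k_2) = 0x2A
s_3 = InvRound(s_2, k_1) = 0x02
s_4 = InvRound(s_3, k_0) = 0xE0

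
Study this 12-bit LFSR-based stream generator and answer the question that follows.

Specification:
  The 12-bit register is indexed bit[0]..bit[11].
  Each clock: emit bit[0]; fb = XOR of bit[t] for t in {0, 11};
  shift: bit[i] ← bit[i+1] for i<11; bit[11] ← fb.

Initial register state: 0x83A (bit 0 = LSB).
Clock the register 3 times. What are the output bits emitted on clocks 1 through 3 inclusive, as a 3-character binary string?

010

reg_0 = 0x83A
clock 1: out=0, reg = 0xC1D
clock 2: out=1, reg = 0x60E
clock 3: out=0, reg = 0x307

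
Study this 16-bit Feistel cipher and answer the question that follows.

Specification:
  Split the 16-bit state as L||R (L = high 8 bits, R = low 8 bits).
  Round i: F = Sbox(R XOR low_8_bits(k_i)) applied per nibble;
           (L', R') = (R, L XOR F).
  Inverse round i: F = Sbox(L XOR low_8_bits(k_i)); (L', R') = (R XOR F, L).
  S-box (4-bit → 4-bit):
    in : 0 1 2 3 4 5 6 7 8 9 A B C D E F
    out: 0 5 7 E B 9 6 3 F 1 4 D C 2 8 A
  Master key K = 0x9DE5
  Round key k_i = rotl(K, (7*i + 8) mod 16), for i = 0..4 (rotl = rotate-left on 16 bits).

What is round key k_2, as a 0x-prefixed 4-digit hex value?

0x7967

K = 0x9DE5
k_0 = rotl(K, (7*0+8) mod 16) = rotl(K, 8) = 0xE59D
k_1 = rotl(K, (7*1+8) mod 16) = rotl(K, 15) = 0xCEF2
k_2 = rotl(K, (7*2+8) mod 16) = rotl(K, 6) = 0x7967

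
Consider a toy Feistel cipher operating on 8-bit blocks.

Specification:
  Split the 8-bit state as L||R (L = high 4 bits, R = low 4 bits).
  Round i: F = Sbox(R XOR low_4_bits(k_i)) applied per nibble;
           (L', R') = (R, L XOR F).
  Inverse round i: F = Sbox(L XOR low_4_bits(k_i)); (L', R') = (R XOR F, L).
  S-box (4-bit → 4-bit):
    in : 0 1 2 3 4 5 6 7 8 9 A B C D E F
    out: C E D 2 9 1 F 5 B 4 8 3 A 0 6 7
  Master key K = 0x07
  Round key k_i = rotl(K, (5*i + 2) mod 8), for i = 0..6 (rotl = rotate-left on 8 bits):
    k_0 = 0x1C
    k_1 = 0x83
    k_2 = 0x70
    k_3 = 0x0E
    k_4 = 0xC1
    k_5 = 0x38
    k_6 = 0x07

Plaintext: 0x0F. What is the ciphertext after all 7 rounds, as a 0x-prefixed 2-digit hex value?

s_0 = plaintext = 0x0F
s_1 = Round(s_0, k_0) = 0xF2
s_2 = Round(s_1, k_1) = 0x21
s_3 = Round(s_2, k_2) = 0x1C
s_4 = Round(s_3, k_3) = 0xCC
s_5 = Round(s_4, k_4) = 0xCC
s_6 = Round(s_5, k_5) = 0xC5
s_7 = Round(s_6, k_6) = 0x51

0x51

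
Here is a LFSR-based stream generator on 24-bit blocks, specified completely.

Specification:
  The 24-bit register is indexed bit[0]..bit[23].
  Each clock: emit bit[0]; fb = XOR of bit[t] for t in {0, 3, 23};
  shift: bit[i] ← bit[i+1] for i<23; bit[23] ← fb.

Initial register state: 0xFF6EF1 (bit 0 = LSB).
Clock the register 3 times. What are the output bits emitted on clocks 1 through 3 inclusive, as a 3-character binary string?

reg_0 = 0xFF6EF1
clock 1: out=1, reg = 0x7FB778
clock 2: out=0, reg = 0xBFDBBC
clock 3: out=0, reg = 0x5FEDDE

100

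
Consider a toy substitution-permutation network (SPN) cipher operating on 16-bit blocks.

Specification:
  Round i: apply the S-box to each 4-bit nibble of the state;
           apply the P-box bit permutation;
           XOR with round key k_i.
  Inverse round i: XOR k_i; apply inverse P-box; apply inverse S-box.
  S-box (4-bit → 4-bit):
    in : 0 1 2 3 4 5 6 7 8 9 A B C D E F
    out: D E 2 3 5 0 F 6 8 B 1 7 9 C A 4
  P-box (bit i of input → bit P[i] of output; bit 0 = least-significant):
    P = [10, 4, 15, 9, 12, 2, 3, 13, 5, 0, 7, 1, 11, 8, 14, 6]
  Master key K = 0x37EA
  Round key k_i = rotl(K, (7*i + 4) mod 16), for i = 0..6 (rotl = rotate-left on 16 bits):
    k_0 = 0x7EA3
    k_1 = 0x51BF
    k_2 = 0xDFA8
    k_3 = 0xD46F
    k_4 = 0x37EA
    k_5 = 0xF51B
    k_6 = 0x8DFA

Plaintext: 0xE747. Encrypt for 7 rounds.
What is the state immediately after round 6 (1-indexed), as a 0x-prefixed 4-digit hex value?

0xB658

s_0 = plaintext = 0xE747
s_1 = Round(s_0, k_0) = 0xEF7A
s_2 = Round(s_1, k_1) = 0x5473
s_3 = Round(s_2, k_2) = 0xDB14
s_4 = Round(s_3, k_3) = 0x3082
s_5 = Round(s_4, k_4) = 0x1E58
s_6 = Round(s_5, k_5) = 0xB658
s_7 = Round(s_6, k_6) = 0xC659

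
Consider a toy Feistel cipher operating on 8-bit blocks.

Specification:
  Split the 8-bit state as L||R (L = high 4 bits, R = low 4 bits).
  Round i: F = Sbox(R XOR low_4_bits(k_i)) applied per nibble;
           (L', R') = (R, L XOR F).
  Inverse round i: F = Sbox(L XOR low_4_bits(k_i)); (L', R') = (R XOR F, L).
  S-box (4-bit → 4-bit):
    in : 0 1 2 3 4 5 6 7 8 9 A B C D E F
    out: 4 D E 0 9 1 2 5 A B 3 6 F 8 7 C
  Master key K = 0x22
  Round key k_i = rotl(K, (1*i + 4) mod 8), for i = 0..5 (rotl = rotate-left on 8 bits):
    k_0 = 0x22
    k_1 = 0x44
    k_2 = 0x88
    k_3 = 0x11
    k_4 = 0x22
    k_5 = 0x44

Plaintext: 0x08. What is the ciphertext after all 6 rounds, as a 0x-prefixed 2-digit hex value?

s_0 = plaintext = 0x08
s_1 = Round(s_0, k_0) = 0x83
s_2 = Round(s_1, k_1) = 0x3D
s_3 = Round(s_2, k_2) = 0xD2
s_4 = Round(s_3, k_3) = 0x2D
s_5 = Round(s_4, k_4) = 0xDE
s_6 = Round(s_5, k_5) = 0xEE

0xEE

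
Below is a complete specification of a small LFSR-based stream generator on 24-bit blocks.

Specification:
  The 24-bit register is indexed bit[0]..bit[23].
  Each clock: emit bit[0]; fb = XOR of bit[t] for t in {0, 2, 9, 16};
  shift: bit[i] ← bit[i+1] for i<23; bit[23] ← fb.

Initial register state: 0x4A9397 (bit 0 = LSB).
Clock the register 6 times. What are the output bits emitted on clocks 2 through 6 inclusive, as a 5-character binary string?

reg_0 = 0x4A9397
clock 1: out=1, reg = 0xA549CB
clock 2: out=1, reg = 0x52A4E5
clock 3: out=1, reg = 0x295272
clock 4: out=0, reg = 0x14A939
clock 5: out=1, reg = 0x8A549C
clock 6: out=0, reg = 0xC52A4E

11010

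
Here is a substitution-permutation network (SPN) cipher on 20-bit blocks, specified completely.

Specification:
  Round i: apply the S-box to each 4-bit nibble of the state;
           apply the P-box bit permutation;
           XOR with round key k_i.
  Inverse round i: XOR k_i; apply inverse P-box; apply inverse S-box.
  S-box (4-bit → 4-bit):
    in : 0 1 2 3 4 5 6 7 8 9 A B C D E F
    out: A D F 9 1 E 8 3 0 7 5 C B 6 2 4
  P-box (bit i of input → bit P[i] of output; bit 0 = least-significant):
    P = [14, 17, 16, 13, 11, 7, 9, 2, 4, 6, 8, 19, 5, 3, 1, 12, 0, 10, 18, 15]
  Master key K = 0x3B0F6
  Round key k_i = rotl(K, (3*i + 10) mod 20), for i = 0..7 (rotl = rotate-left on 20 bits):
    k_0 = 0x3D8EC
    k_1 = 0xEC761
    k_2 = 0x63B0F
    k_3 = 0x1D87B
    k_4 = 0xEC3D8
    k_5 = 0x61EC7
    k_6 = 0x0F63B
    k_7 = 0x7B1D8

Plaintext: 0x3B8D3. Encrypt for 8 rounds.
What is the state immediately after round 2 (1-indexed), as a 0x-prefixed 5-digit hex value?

s_0 = plaintext = 0x3B8D3
s_1 = Round(s_0, k_0) = 0x32A6F
s_2 = Round(s_1, k_1) = 0xF565E
s_3 = Round(s_2, k_2) = 0x82981
s_4 = Round(s_3, k_3) = 0x0A901
s_5 = Round(s_4, k_4) = 0xF262E
s_6 = Round(s_5, k_5) = 0x80469
s_7 = Round(s_6, k_6) = 0x3A627
s_8 = Round(s_7, k_7) = 0xD7B7F

0xF565E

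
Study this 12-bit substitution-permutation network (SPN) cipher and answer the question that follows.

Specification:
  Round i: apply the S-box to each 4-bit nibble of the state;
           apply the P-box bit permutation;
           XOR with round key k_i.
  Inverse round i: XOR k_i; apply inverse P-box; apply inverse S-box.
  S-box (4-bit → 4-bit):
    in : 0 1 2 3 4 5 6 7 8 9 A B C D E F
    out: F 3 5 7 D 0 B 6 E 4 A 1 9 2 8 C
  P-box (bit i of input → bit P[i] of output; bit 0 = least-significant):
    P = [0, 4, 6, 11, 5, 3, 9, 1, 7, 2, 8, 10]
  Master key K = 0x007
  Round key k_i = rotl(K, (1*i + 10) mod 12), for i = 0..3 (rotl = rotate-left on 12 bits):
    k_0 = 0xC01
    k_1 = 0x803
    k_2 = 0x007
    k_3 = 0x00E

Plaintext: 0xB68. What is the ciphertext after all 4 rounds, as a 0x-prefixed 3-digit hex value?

0xD0F

s_0 = plaintext = 0xB68
s_1 = Round(s_0, k_0) = 0x4FB
s_2 = Round(s_1, k_1) = 0xF80
s_3 = Round(s_2, k_2) = 0xF5C
s_4 = Round(s_3, k_3) = 0xD0F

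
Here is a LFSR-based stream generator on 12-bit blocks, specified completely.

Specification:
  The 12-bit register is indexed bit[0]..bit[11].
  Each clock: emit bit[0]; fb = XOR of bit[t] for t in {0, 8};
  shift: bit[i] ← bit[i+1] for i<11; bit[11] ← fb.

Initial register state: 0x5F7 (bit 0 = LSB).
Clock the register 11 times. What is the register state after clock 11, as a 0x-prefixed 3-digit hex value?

0x1A4

reg_0 = 0x5F7
clock 1: out=1, reg = 0x2FB
clock 2: out=1, reg = 0x97D
clock 3: out=1, reg = 0x4BE
clock 4: out=0, reg = 0x25F
clock 5: out=1, reg = 0x92F
clock 6: out=1, reg = 0x497
clock 7: out=1, reg = 0xA4B
clock 8: out=1, reg = 0xD25
clock 9: out=1, reg = 0x692
clock 10: out=0, reg = 0x349
clock 11: out=1, reg = 0x1A4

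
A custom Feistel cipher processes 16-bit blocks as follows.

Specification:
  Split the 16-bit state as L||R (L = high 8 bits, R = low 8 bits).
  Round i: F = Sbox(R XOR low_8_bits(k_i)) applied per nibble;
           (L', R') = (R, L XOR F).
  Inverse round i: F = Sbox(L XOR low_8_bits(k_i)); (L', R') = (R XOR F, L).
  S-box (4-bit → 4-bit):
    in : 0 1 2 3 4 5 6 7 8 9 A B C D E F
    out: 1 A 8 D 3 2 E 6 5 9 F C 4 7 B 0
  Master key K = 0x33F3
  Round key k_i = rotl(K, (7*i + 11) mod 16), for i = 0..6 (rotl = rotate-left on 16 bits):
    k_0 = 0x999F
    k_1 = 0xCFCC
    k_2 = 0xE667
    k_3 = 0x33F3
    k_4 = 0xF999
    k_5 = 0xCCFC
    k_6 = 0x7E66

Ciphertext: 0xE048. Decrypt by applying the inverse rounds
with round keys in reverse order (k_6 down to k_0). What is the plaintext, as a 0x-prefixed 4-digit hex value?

0x24D5

s_0 = ciphertext = 0xE048
s_1 = InvRound(s_0, k_6) = 0x16E0
s_2 = InvRound(s_1, k_5) = 0x5F16
s_3 = InvRound(s_2, k_4) = 0x585F
s_4 = InvRound(s_3, k_3) = 0xA358
s_5 = InvRound(s_4, k_2) = 0x1BA3
s_6 = InvRound(s_5, k_1) = 0xD51B
s_7 = InvRound(s_6, k_0) = 0x24D5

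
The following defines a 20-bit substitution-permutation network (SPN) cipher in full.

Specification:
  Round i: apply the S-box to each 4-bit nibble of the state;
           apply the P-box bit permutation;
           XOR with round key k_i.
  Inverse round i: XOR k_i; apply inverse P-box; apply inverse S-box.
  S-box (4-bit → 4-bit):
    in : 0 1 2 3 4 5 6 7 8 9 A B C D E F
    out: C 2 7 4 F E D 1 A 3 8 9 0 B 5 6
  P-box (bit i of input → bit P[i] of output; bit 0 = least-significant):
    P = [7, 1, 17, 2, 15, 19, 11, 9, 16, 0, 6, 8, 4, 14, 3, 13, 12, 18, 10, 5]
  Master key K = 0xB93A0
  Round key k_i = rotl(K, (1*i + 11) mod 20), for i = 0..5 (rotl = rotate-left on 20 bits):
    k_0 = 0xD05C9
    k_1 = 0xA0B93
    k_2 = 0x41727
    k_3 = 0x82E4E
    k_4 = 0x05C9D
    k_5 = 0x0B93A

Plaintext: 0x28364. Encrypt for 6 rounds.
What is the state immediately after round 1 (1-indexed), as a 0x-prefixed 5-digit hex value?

0xBFB0F

s_0 = plaintext = 0x28364
s_1 = Round(s_0, k_0) = 0xBFB0F
s_2 = Round(s_1, k_1) = 0x950B9
s_3 = Round(s_2, k_2) = 0x0E4ED
s_4 = Round(s_3, k_3) = 0x9A3B1
s_5 = Round(s_4, k_4) = 0x4EEDF
s_6 = Round(s_5, k_5) = 0xF2F40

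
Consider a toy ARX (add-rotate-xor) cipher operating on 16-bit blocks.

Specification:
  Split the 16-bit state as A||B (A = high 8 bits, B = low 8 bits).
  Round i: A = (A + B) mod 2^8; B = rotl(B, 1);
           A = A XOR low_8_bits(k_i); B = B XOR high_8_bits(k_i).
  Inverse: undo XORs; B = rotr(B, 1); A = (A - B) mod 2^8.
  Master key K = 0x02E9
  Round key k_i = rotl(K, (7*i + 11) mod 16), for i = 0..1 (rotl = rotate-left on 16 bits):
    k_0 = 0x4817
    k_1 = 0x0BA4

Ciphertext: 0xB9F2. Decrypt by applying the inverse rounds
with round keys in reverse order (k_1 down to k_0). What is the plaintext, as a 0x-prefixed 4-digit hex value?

s_0 = ciphertext = 0xB9F2
s_1 = InvRound(s_0, k_1) = 0x21FC
s_2 = InvRound(s_1, k_0) = 0xDC5A

0xDC5A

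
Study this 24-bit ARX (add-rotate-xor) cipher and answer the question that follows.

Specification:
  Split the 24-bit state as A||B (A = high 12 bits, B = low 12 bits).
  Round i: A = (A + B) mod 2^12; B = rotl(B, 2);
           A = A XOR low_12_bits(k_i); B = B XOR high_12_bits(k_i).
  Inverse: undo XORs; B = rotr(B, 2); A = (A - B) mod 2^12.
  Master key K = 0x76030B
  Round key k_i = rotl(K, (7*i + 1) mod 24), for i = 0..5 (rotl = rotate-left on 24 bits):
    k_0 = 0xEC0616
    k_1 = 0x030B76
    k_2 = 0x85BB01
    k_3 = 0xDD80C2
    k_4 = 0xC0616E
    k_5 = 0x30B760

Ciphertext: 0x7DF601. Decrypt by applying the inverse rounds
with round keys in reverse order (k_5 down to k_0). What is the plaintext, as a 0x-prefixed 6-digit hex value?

s_0 = ciphertext = 0x7DF601
s_1 = InvRound(s_0, k_5) = 0x77D942
s_2 = InvRound(s_1, k_4) = 0x4C2151
s_3 = InvRound(s_2, k_3) = 0xCDE722
s_4 = InvRound(s_3, k_2) = 0x0017DE
s_5 = InvRound(s_4, k_1) = 0x17C9FB
s_6 = InvRound(s_5, k_0) = 0x99CDCE

0x99CDCE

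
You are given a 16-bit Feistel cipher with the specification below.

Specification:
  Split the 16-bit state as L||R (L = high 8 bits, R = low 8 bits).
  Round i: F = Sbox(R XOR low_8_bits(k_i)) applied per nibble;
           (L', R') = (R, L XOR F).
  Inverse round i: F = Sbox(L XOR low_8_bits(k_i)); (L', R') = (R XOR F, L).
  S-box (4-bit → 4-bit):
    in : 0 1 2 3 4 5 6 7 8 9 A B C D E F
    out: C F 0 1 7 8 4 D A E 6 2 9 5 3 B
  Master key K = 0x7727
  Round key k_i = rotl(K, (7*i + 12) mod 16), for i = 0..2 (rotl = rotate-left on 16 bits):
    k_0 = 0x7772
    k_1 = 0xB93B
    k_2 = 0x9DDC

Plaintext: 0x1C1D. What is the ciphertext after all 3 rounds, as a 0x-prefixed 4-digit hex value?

s_0 = plaintext = 0x1C1D
s_1 = Round(s_0, k_0) = 0x1D57
s_2 = Round(s_1, k_1) = 0x5754
s_3 = Round(s_2, k_2) = 0x54FD

0x54FD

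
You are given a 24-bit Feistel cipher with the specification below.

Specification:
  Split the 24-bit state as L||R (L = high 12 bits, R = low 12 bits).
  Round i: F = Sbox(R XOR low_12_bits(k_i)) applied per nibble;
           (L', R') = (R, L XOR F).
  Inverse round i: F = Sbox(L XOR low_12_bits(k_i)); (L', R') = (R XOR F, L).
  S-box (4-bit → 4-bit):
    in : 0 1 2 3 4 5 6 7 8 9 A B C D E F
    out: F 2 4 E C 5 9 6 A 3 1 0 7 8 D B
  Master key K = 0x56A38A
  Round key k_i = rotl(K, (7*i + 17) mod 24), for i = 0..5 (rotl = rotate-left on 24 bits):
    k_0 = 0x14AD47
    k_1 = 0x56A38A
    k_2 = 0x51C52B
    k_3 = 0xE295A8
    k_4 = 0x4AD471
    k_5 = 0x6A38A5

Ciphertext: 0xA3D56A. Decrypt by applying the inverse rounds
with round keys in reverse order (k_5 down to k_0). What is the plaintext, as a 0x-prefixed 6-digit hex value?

s_0 = ciphertext = 0xA3D56A
s_1 = InvRound(s_0, k_5) = 0x150A3D
s_2 = InvRound(s_1, k_4) = 0xF7F150
s_3 = InvRound(s_2, k_3) = 0x0D6F7F
s_4 = InvRound(s_3, k_2) = 0xAC70D6
s_5 = InvRound(s_4, k_1) = 0x31EAC7
s_6 = InvRound(s_5, k_0) = 0x79431E

0x79431E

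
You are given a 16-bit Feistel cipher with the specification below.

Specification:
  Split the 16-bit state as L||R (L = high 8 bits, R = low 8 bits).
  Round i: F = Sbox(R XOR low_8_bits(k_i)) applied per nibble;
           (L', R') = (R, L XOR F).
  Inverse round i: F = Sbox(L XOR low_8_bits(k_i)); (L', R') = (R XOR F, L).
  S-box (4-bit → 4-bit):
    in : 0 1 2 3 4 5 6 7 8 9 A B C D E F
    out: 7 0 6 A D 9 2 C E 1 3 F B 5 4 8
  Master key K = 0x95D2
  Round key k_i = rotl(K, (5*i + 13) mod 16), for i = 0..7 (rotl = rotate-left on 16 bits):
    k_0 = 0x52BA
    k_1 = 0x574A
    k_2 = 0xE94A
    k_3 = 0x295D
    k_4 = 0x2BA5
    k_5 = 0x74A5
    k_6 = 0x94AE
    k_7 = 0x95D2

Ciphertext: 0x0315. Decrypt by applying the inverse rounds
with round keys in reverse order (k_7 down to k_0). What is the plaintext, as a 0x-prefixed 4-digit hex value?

s_0 = ciphertext = 0x0315
s_1 = InvRound(s_0, k_7) = 0x4503
s_2 = InvRound(s_1, k_6) = 0x4C45
s_3 = InvRound(s_2, k_5) = 0x044C
s_4 = InvRound(s_3, k_4) = 0x7C04
s_5 = InvRound(s_4, k_3) = 0x647C
s_6 = InvRound(s_5, k_2) = 0x1864
s_7 = InvRound(s_6, k_1) = 0xF218
s_8 = InvRound(s_7, k_0) = 0xC6F2

0xC6F2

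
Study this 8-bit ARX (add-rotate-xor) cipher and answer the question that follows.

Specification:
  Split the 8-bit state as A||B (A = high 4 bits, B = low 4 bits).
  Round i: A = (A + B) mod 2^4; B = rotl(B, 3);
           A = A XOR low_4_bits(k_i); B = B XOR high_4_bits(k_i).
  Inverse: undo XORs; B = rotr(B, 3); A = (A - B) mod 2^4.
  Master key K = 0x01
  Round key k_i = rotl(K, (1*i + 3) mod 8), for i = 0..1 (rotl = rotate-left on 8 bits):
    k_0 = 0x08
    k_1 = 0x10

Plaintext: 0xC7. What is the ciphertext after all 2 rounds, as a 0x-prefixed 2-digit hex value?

s_0 = plaintext = 0xC7
s_1 = Round(s_0, k_0) = 0xBB
s_2 = Round(s_1, k_1) = 0x6C

0x6C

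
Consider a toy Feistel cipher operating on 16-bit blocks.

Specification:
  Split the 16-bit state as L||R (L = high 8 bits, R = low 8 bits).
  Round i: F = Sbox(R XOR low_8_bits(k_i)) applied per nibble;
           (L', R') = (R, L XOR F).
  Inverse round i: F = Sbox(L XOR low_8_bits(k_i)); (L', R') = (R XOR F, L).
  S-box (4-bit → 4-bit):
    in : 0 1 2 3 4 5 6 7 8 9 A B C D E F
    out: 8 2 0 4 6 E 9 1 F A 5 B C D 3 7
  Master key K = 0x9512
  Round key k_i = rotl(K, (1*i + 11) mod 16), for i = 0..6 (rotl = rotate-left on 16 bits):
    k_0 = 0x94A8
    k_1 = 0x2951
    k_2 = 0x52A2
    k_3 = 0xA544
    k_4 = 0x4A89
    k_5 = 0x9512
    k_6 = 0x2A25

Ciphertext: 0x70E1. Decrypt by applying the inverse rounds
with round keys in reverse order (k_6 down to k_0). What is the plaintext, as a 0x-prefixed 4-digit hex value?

s_0 = ciphertext = 0x70E1
s_1 = InvRound(s_0, k_6) = 0x0F70
s_2 = InvRound(s_1, k_5) = 0x5D0F
s_3 = InvRound(s_2, k_4) = 0xD95D
s_4 = InvRound(s_3, k_3) = 0xF0D9
s_5 = InvRound(s_4, k_2) = 0x39F0
s_6 = InvRound(s_5, k_1) = 0x6F39
s_7 = InvRound(s_6, k_0) = 0xF86F

0xF86F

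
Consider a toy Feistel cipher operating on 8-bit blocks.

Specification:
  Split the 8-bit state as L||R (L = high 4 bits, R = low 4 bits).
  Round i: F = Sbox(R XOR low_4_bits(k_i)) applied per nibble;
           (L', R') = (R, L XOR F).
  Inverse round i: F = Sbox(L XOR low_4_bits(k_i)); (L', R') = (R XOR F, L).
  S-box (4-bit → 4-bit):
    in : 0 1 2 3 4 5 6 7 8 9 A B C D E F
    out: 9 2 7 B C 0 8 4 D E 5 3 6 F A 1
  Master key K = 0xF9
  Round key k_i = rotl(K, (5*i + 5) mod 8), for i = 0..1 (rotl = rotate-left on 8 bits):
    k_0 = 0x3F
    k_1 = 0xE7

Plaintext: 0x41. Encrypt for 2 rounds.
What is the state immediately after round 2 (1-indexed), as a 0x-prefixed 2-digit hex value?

0xEF

s_0 = plaintext = 0x41
s_1 = Round(s_0, k_0) = 0x1E
s_2 = Round(s_1, k_1) = 0xEF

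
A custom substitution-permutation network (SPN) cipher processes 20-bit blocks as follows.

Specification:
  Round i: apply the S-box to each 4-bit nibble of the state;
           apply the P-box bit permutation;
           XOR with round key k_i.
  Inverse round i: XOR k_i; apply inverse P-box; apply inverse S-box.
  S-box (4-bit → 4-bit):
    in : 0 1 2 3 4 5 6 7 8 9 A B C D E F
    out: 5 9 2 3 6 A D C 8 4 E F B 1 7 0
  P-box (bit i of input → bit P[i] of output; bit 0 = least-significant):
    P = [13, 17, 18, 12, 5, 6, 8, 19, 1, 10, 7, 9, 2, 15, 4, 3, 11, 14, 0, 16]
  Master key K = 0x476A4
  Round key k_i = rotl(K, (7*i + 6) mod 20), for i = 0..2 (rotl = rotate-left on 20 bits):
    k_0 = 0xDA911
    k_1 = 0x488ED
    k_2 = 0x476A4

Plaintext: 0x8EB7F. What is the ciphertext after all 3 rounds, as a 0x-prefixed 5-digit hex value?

0xBD18E

s_0 = plaintext = 0x8EB7F
s_1 = Round(s_0, k_0) = 0x42E87
s_2 = Round(s_1, k_1) = 0x85C6E
s_3 = Round(s_2, k_2) = 0xBD18E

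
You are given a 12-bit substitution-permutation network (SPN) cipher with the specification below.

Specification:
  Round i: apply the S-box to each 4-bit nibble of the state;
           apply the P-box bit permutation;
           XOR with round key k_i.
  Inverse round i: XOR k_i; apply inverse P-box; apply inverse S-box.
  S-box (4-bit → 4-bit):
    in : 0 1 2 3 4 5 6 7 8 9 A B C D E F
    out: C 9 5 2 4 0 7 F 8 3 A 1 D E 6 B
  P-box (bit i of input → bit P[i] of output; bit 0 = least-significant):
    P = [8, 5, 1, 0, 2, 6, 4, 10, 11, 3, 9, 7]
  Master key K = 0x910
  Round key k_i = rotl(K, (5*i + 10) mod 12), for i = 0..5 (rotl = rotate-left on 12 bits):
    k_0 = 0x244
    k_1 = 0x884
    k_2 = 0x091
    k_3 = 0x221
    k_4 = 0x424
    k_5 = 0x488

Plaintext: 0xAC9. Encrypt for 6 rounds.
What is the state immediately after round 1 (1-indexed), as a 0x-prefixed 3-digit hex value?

0x7F8

s_0 = plaintext = 0xAC9
s_1 = Round(s_0, k_0) = 0x7F8
s_2 = Round(s_1, k_1) = 0x649
s_3 = Round(s_2, k_2) = 0xBA9
s_4 = Round(s_3, k_3) = 0xF41
s_5 = Round(s_4, k_4) = 0xDBD
s_6 = Round(s_5, k_5) = 0x627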